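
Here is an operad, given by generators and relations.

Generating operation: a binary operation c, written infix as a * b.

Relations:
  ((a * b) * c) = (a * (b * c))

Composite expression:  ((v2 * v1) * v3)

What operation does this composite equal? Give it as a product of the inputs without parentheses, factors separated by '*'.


v2 * v1 * v3

Key point: c is associative — brackets drop, the v-order remains.
(v2 * v1) spells out as v2 * v1
((v2 * v1) * v3) spells out as v2 * v1 * v3


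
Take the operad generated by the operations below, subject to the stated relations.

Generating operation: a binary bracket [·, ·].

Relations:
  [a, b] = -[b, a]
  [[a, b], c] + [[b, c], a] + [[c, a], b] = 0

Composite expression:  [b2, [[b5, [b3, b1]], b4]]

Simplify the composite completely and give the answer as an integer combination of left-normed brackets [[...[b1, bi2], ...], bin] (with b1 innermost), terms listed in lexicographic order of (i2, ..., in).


-[[[[b1, b3], b5], b4], b2]

In the tensor algebra, words opening b1 carry the b1-anchored form.
Composite bracket: [b2, [[b5, [b3, b1]], b4]]
The bracket unfolds into 16 signed words via [a, b] = ab - ba (2^4 = 16).
The b1-initial words carry the normal form:
  the word b1b3b5b4b2 carries sign -1 and contributes -[[[[b1, b3], b5], b4], b2]


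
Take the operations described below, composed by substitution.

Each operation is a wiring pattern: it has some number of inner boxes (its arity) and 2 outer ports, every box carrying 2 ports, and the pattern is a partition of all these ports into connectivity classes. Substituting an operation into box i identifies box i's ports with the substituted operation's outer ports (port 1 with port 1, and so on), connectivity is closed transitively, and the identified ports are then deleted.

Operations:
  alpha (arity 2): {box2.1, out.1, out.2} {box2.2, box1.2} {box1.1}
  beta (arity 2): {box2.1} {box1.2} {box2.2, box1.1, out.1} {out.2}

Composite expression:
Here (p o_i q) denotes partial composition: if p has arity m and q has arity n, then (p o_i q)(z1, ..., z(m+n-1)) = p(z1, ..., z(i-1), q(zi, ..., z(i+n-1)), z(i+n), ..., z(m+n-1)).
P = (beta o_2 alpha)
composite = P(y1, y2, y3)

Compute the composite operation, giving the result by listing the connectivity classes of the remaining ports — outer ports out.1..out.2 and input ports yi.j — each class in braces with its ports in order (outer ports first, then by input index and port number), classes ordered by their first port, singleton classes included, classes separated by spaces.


Connectivity passes through glued beta-boundaries; trace each wire chain.
after alpha, the pattern on (y2, y3) reads {out.1, out.2, y3.1} {y2.1} {y2.2, y3.2} (out.j = its outer ports)
after beta, the pattern on (y1, y2, y3) reads {out.1, y1.1, y3.1} {out.2} {y1.2} {y2.1} {y2.2, y3.2} (out.j = its outer ports)

{out.1, y1.1, y3.1} {out.2} {y1.2} {y2.1} {y2.2, y3.2}


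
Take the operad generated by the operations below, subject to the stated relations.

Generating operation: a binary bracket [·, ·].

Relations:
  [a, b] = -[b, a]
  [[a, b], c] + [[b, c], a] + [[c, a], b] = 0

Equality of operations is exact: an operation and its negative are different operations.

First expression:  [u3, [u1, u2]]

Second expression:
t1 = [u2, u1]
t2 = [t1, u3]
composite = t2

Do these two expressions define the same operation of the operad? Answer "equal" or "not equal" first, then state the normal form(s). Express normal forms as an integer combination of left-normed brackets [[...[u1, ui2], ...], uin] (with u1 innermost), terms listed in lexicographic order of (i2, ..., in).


equal; both compose to -[[u1, u2], u3]

The first expression, normalized: -[[u1, u2], u3]
The second expression, normalized: -[[u1, u2], u3]
One common form — equal.


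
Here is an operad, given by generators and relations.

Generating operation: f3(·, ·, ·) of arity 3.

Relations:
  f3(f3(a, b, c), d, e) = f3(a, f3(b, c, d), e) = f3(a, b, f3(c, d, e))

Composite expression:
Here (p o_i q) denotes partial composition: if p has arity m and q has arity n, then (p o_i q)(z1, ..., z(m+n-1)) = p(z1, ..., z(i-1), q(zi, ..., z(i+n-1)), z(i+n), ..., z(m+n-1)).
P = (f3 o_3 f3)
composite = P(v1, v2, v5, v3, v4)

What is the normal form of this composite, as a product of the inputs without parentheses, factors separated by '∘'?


v1 ∘ v2 ∘ v5 ∘ v3 ∘ v4

Under associativity of f3, the answer is the v's in reading order.
f3(v5, v3, v4) reduces to v5 ∘ v3 ∘ v4
f3(v1, v2, f3(v5, v3, v4)) reduces to v1 ∘ v2 ∘ v5 ∘ v3 ∘ v4


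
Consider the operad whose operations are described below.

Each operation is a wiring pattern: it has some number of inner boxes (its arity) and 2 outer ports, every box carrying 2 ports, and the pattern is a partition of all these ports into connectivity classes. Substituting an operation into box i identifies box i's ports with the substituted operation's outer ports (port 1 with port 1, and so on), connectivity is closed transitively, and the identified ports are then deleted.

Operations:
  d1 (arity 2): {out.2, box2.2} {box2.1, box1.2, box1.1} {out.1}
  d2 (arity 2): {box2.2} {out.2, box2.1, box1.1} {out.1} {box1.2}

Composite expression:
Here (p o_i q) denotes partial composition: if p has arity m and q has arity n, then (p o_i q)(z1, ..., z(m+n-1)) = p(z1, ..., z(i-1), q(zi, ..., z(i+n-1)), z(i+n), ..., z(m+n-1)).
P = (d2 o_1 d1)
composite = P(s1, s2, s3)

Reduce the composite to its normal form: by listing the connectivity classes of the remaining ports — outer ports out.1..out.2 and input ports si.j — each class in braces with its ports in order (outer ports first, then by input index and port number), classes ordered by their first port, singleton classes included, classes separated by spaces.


{out.1} {out.2, s3.1} {s1.1, s1.2, s2.1} {s2.2} {s3.2}


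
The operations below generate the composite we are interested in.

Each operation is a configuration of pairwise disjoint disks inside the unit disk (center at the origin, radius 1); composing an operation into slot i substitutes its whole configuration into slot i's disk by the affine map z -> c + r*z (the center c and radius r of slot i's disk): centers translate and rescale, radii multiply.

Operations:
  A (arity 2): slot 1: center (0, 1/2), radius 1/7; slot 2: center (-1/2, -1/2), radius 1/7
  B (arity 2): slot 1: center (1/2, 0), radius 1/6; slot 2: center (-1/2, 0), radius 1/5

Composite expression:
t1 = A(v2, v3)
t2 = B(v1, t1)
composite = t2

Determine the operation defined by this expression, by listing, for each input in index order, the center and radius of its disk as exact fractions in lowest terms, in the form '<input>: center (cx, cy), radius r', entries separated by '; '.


v1: center (1/2, 0), radius 1/6; v2: center (-1/2, 1/10), radius 1/35; v3: center (-3/5, -1/10), radius 1/35

Only the slot chain above each v matters under B; compose those maps.
input v1: applying the 1 nested substitution gives center (1/2, 0), radius 1/6
input v2: applying the 2 nested substitutions gives center (-1/2, 1/10), radius 1/35
input v3: applying the 2 nested substitutions gives center (-3/5, -1/10), radius 1/35


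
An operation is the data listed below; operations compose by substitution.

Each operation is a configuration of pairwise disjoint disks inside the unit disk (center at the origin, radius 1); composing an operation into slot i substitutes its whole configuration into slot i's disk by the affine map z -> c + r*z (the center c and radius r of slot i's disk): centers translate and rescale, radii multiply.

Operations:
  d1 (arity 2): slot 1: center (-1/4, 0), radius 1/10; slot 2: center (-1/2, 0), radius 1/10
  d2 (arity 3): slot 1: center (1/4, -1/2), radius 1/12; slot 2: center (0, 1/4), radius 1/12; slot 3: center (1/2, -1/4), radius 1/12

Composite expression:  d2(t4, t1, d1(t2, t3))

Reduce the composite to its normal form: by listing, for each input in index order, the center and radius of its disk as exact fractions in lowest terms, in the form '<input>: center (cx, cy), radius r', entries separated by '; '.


Only the slot chain above each t matters under d2; compose those maps.
for t4, the 1-step affine chain lands on center (1/4, -1/2), radius 1/12
for t1, the 1-step affine chain lands on center (0, 1/4), radius 1/12
for t2, the 2-step affine chain lands on center (23/48, -1/4), radius 1/120
for t3, the 2-step affine chain lands on center (11/24, -1/4), radius 1/120

t1: center (0, 1/4), radius 1/12; t2: center (23/48, -1/4), radius 1/120; t3: center (11/24, -1/4), radius 1/120; t4: center (1/4, -1/2), radius 1/12


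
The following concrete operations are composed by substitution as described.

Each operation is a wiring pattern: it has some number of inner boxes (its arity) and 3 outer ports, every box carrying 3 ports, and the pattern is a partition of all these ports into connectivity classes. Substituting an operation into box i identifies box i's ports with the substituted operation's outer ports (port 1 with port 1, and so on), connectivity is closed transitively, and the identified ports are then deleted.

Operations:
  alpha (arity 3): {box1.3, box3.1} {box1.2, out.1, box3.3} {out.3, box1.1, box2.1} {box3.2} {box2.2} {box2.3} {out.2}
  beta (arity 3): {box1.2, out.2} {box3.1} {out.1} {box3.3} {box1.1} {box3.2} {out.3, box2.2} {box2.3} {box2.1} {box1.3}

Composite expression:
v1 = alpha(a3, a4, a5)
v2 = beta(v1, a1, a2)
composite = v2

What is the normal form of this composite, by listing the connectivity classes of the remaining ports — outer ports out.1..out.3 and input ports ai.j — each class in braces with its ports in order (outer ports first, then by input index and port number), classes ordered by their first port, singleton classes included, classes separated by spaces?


{out.1} {out.2} {out.3, a1.2} {a1.1} {a1.3} {a2.1} {a2.2} {a2.3} {a3.1, a4.1} {a3.2, a5.3} {a3.3, a5.1} {a4.2} {a4.3} {a5.2}

Connectivity passes through glued beta-boundaries; trace each wire chain.
stage alpha: inputs (a3, a4, a5), connectivity {out.1, a3.2, a5.3} {out.2} {out.3, a3.1, a4.1} {a3.3, a5.1} {a4.2} {a4.3} {a5.2}, out.j its boundary
stage beta: inputs (a3, a4, a5, a1, a2), connectivity {out.1} {out.2} {out.3, a1.2} {a1.1} {a1.3} {a2.1} {a2.2} {a2.3} {a3.1, a4.1} {a3.2, a5.3} {a3.3, a5.1} {a4.2} {a4.3} {a5.2}, out.j its boundary


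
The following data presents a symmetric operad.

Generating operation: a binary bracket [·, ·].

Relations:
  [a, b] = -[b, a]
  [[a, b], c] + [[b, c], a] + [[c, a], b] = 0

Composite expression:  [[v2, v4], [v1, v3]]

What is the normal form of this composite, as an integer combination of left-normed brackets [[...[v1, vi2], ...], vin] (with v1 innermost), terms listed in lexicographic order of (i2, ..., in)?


-[[[v1, v3], v2], v4] + [[[v1, v3], v4], v2]

Expand each bracket as ab - ba; the v1-initial words give the coefficients.
Composite bracket: [[v2, v4], [v1, v3]]
Under [a, b] = ab - ba we get 8 signed associative words (2^3 = 8).
Keep just the words that open with v1:
  from v1v3v2v4, sign -1: term -[[[v1, v3], v2], v4]
  from v1v3v4v2, sign +1: term +[[[v1, v3], v4], v2]


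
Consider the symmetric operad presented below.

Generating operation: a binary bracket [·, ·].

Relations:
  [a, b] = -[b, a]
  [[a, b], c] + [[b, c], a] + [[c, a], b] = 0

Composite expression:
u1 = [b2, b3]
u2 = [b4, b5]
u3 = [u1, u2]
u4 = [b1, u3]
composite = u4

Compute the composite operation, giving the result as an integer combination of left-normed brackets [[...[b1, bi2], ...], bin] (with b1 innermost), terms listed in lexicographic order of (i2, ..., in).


Left-normed coefficients sit on the b1-initial expansion words.
Composite bracket: [b1, [[b2, b3], [b4, b5]]]
Applying ab - ba throughout gives 16 signed words (2^4 = 16).
Only words starting with b1 matter:
  word b1b2b3b4b5 has sign +1, contributing +[[[[b1, b2], b3], b4], b5]
  word b1b2b3b5b4 has sign -1, contributing -[[[[b1, b2], b3], b5], b4]
  word b1b3b2b4b5 has sign -1, contributing -[[[[b1, b3], b2], b4], b5]
  word b1b3b2b5b4 has sign +1, contributing +[[[[b1, b3], b2], b5], b4]
  word b1b4b5b2b3 has sign -1, contributing -[[[[b1, b4], b5], b2], b3]
  word b1b4b5b3b2 has sign +1, contributing +[[[[b1, b4], b5], b3], b2]
  word b1b5b4b2b3 has sign +1, contributing +[[[[b1, b5], b4], b2], b3]
  word b1b5b4b3b2 has sign -1, contributing -[[[[b1, b5], b4], b3], b2]

[[[[b1, b2], b3], b4], b5] - [[[[b1, b2], b3], b5], b4] - [[[[b1, b3], b2], b4], b5] + [[[[b1, b3], b2], b5], b4] - [[[[b1, b4], b5], b2], b3] + [[[[b1, b4], b5], b3], b2] + [[[[b1, b5], b4], b2], b3] - [[[[b1, b5], b4], b3], b2]


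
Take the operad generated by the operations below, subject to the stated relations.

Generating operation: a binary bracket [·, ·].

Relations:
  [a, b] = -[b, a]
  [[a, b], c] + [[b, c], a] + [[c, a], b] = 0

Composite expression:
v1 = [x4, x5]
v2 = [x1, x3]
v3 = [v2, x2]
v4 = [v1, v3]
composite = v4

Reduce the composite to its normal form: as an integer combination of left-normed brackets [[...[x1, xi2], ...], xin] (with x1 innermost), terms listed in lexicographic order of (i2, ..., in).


-[[[[x1, x3], x2], x4], x5] + [[[[x1, x3], x2], x5], x4]

A multilinear Lie element is pinned by x1-initial words (x1 innermost).
Composite bracket: [[x4, x5], [[x1, x3], x2]]
Under [a, b] = ab - ba we get 16 signed associative words (2^4 = 16).
Only words starting with x1 matter:
  the word x1x3x2x4x5 carries sign -1 and contributes -[[[[x1, x3], x2], x4], x5]
  the word x1x3x2x5x4 carries sign +1 and contributes +[[[[x1, x3], x2], x5], x4]


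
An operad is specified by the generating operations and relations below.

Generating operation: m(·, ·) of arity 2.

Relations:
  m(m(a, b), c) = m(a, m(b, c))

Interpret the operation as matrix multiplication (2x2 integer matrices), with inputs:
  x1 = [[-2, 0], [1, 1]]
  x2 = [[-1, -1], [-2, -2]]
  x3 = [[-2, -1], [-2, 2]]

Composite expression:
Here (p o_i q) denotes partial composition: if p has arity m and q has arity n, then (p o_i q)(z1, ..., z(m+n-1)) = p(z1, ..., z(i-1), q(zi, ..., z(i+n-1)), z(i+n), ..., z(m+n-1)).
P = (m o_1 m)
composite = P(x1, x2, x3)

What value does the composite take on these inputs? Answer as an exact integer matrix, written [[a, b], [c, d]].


m(x1, x2) = [[2, 2], [-3, -3]]
m(m(x1, x2), x3) = [[-8, 2], [12, -3]]

[[-8, 2], [12, -3]]


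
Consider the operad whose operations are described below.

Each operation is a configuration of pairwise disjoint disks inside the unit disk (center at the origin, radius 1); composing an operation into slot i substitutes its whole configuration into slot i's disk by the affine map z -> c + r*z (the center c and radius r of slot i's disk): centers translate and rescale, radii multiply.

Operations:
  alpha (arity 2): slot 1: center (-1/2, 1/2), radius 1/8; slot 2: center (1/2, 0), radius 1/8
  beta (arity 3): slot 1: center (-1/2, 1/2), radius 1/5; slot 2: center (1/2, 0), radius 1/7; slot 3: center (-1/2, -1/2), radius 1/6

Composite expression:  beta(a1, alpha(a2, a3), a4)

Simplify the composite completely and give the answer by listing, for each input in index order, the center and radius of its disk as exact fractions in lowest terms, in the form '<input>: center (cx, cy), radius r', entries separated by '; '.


Below beta, radii multiply path by path; the a-disk centers shift.
input a1: applying the 1 nested substitution gives center (-1/2, 1/2), radius 1/5
input a2: applying the 2 nested substitutions gives center (3/7, 1/14), radius 1/56
input a3: applying the 2 nested substitutions gives center (4/7, 0), radius 1/56
input a4: applying the 1 nested substitution gives center (-1/2, -1/2), radius 1/6

a1: center (-1/2, 1/2), radius 1/5; a2: center (3/7, 1/14), radius 1/56; a3: center (4/7, 0), radius 1/56; a4: center (-1/2, -1/2), radius 1/6


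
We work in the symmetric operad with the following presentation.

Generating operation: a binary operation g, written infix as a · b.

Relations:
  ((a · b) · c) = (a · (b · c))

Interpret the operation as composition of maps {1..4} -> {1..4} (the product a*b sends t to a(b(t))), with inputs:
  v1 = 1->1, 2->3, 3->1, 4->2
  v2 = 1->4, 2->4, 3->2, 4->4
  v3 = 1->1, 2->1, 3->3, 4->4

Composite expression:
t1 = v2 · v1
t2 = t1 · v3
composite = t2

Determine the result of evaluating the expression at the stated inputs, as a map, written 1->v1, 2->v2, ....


1->4, 2->4, 3->4, 4->4


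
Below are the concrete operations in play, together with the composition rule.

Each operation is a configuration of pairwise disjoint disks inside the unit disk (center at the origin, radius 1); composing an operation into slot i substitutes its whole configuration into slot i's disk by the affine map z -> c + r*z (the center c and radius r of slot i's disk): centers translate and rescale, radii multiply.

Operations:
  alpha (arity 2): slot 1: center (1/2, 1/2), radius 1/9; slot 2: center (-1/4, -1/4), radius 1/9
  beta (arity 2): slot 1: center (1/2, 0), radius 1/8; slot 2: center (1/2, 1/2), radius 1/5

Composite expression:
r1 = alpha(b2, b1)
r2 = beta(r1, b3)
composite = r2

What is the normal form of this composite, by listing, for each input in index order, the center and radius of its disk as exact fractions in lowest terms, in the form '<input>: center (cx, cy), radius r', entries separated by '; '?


b1: center (15/32, -1/32), radius 1/72; b2: center (9/16, 1/16), radius 1/72; b3: center (1/2, 1/2), radius 1/5

Follow each b-input down from beta: c' goes to c + r*c', radius to r*r'.
input b2: applying the 2 nested substitutions gives center (9/16, 1/16), radius 1/72
input b1: applying the 2 nested substitutions gives center (15/32, -1/32), radius 1/72
input b3: applying the 1 nested substitution gives center (1/2, 1/2), radius 1/5


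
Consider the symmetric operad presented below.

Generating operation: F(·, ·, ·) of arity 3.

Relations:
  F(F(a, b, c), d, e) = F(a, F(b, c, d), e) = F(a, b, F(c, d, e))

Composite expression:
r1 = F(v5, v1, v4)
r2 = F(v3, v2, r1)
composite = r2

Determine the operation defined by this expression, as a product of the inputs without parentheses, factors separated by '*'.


Every regrouping of F is equal, so read the v-inputs in written order.
F(v5, v1, v4) unparenthesizes to v5 * v1 * v4
F(v3, v2, F(v5, v1, v4)) unparenthesizes to v3 * v2 * v5 * v1 * v4

v3 * v2 * v5 * v1 * v4


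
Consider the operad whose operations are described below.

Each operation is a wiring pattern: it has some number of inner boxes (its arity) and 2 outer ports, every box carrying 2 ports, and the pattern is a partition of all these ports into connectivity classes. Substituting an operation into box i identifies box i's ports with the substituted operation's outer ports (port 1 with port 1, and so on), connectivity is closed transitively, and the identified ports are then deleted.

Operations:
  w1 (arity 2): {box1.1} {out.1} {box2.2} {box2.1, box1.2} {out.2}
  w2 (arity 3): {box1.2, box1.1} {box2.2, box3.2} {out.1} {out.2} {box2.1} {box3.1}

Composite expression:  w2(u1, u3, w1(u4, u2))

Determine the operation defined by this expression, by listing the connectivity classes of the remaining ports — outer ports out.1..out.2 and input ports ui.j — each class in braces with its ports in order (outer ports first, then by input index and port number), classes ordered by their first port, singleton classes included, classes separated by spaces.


After gluing at w2, chains via deleted ports link the u-ports.
w1 over (u4, u2) gives {out.1} {out.2} {u2.1, u4.2} {u2.2} {u4.1}, out.j being that stage's outer ports
w2 over (u1, u3, u4, u2) gives {out.1} {out.2} {u1.1, u1.2} {u2.1, u4.2} {u2.2} {u3.1} {u3.2} {u4.1}, out.j being that stage's outer ports

{out.1} {out.2} {u1.1, u1.2} {u2.1, u4.2} {u2.2} {u3.1} {u3.2} {u4.1}


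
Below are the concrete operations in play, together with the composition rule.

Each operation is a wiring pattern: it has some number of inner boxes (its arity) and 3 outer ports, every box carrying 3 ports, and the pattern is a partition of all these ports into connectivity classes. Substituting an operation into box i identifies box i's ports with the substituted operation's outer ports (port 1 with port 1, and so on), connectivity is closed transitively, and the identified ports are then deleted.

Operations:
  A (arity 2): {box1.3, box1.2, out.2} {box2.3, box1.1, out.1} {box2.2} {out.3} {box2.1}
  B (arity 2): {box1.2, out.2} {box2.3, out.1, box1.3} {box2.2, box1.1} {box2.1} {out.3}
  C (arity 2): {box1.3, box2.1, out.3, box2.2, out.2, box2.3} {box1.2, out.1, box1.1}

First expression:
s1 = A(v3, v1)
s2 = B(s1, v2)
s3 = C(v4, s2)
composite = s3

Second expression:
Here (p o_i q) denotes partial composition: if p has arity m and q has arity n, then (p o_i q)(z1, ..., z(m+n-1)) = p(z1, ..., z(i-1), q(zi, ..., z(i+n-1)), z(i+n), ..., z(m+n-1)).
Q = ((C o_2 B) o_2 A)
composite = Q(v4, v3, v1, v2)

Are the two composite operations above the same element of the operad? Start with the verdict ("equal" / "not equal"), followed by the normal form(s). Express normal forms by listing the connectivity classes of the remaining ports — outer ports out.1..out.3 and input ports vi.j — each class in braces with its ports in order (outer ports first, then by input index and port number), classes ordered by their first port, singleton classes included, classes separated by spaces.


equal; the common form is {out.1, v4.1, v4.2} {out.2, out.3, v2.3, v3.2, v3.3, v4.3} {v1.1} {v1.2} {v1.3, v2.2, v3.1} {v2.1}

In normal form, the first expression is {out.1, v4.1, v4.2} {out.2, out.3, v2.3, v3.2, v3.3, v4.3} {v1.1} {v1.2} {v1.3, v2.2, v3.1} {v2.1}
In normal form, the second expression is {out.1, v4.1, v4.2} {out.2, out.3, v2.3, v3.2, v3.3, v4.3} {v1.1} {v1.2} {v1.3, v2.2, v3.1} {v2.1}
The normal forms match — equal.


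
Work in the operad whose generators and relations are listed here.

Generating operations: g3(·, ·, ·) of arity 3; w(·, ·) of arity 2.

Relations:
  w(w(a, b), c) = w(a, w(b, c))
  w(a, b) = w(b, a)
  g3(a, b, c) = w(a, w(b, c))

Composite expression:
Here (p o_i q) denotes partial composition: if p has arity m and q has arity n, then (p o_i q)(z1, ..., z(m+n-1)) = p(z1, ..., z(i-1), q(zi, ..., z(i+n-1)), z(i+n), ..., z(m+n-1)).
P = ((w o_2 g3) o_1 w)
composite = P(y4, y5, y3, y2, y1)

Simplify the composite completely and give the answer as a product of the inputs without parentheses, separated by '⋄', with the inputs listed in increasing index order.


Reordering under w is free, so list the y-inputs canonically.
w(y4, y5) linearizes to y4 ⋄ y5
g3(y3, y2, y1) linearizes to y3 ⋄ y2 ⋄ y1
w(w(y4, y5), g3(y3, y2, y1)) linearizes to y4 ⋄ y5 ⋄ y3 ⋄ y2 ⋄ y1
commutativity sorts the factors: y1 ⋄ y2 ⋄ y3 ⋄ y4 ⋄ y5

y1 ⋄ y2 ⋄ y3 ⋄ y4 ⋄ y5


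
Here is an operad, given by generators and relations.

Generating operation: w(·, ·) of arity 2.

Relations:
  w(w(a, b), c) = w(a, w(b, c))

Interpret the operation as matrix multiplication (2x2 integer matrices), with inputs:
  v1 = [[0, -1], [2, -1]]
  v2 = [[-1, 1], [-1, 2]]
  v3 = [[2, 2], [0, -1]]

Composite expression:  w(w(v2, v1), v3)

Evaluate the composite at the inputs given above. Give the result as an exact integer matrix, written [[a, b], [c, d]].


[[4, 4], [8, 9]]

w(v2, v1) = [[2, 0], [4, -1]]
w(w(v2, v1), v3) = [[4, 4], [8, 9]]


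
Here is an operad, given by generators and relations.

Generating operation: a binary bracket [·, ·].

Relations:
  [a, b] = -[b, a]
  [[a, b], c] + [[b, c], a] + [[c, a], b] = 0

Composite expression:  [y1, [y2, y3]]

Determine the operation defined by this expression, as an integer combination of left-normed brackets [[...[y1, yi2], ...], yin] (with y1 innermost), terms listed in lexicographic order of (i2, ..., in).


[[y1, y2], y3] - [[y1, y3], y2]


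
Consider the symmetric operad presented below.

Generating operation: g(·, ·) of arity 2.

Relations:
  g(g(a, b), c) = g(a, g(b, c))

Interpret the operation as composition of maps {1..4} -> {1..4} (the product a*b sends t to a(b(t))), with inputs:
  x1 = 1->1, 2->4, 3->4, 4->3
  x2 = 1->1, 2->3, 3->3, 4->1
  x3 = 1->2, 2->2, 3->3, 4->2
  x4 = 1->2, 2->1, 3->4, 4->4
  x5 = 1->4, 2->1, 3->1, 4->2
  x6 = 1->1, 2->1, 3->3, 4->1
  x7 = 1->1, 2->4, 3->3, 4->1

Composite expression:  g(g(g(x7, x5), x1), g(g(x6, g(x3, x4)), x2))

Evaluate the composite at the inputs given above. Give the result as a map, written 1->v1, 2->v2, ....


1->1, 2->1, 3->1, 4->1

g(x7, x5) = 1->1, 2->1, 3->1, 4->4
g(g(x7, x5), x1) = 1->1, 2->4, 3->4, 4->1
g(x3, x4) = 1->2, 2->2, 3->2, 4->2
g(x6, g(x3, x4)) = 1->1, 2->1, 3->1, 4->1
g(g(x6, g(x3, x4)), x2) = 1->1, 2->1, 3->1, 4->1
g(g(g(x7, x5), x1), g(g(x6, g(x3, x4)), x2)) = 1->1, 2->1, 3->1, 4->1


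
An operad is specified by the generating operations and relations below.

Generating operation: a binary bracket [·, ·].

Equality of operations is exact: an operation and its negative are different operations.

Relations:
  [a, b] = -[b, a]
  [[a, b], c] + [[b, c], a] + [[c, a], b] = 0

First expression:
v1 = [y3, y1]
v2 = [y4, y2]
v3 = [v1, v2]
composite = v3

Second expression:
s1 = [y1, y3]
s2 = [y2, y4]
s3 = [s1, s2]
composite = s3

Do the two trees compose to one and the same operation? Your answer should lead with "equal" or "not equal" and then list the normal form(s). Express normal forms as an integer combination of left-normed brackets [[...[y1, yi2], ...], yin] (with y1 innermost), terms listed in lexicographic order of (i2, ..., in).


equal; both compose to [[[y1, y3], y2], y4] - [[[y1, y3], y4], y2]

In normal form, the first expression is [[[y1, y3], y2], y4] - [[[y1, y3], y4], y2]
In normal form, the second expression is [[[y1, y3], y2], y4] - [[[y1, y3], y4], y2]
Same normal form: equal.


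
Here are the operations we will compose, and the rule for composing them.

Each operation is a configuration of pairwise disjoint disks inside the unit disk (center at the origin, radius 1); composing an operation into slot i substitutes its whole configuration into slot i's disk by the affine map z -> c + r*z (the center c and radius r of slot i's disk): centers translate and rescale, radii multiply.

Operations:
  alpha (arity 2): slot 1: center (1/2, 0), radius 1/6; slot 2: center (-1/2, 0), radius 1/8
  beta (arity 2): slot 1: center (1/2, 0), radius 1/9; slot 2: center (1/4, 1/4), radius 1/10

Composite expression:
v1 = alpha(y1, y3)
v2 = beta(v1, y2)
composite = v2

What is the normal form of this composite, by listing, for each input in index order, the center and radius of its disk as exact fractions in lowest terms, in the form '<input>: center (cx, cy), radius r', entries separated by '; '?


y1: center (5/9, 0), radius 1/54; y2: center (1/4, 1/4), radius 1/10; y3: center (4/9, 0), radius 1/72

Affine substitution under beta: radii multiply and y-centers shift.
y1: after 2 affine steps, its disk has center (5/9, 0), radius 1/54
y3: after 2 affine steps, its disk has center (4/9, 0), radius 1/72
y2: after 1 affine step, its disk has center (1/4, 1/4), radius 1/10


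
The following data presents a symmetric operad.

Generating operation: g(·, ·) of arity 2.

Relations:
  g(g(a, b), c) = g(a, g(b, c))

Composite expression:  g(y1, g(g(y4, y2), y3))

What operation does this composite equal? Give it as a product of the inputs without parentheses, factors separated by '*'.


Key point: g is associative — brackets drop, the y-order remains.
g(y4, y2) collapses to y4 * y2
g(g(y4, y2), y3) collapses to y4 * y2 * y3
g(y1, g(g(y4, y2), y3)) collapses to y1 * y4 * y2 * y3

y1 * y4 * y2 * y3


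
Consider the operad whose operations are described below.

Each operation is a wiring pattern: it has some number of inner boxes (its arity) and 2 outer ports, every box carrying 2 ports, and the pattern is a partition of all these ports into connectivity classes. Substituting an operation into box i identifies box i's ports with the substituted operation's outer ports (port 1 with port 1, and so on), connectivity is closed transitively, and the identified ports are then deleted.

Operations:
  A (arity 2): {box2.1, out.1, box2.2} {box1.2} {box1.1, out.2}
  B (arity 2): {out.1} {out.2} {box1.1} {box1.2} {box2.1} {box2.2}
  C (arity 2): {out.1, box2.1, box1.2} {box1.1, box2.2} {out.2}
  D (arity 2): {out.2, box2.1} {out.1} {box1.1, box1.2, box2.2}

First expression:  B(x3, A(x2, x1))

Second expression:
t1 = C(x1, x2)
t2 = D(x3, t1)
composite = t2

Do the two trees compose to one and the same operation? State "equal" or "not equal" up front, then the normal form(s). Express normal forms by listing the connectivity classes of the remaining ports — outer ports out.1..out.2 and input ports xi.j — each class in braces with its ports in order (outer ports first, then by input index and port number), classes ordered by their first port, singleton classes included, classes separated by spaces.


not equal; the first gives {out.1} {out.2} {x1.1, x1.2} {x2.1} {x2.2} {x3.1} {x3.2} and the second {out.1} {out.2, x1.2, x2.1} {x1.1, x2.2} {x3.1, x3.2}

Normal form of the first expression: {out.1} {out.2} {x1.1, x1.2} {x2.1} {x2.2} {x3.1} {x3.2}
Normal form of the second expression: {out.1} {out.2, x1.2, x2.1} {x1.1, x2.2} {x3.1, x3.2}
The forms do not match — not equal.


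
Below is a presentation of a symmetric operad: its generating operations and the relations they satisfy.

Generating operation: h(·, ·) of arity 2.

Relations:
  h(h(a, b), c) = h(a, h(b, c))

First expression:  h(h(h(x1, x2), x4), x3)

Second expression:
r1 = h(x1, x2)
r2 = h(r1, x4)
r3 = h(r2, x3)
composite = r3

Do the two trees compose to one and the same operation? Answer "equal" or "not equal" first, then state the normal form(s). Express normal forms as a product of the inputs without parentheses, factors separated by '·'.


equal; the common form is x1 · x2 · x4 · x3

Normal form of the first expression: x1 · x2 · x4 · x3
Normal form of the second expression: x1 · x2 · x4 · x3
The normal forms match — equal.


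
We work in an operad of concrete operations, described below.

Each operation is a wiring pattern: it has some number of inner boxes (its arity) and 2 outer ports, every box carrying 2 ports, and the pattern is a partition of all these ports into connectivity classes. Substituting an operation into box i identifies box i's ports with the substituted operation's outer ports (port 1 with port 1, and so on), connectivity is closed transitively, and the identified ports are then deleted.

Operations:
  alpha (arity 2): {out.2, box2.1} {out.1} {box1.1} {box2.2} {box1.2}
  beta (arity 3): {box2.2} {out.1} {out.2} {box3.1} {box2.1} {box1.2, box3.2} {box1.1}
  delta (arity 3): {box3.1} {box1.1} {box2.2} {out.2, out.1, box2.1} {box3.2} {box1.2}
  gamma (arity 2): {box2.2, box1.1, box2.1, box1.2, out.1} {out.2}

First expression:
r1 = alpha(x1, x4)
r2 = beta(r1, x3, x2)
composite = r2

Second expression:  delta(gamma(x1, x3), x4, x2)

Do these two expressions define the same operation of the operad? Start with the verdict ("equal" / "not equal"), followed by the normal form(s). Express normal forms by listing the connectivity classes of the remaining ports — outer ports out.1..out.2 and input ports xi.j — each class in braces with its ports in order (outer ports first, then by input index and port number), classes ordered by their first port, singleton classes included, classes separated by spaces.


not equal; first: {out.1} {out.2} {x1.1} {x1.2} {x2.1} {x2.2, x4.1} {x3.1} {x3.2} {x4.2}; second: {out.1, out.2, x4.1} {x1.1, x1.2, x3.1, x3.2} {x2.1} {x2.2} {x4.2}

The first composite normalizes to {out.1} {out.2} {x1.1} {x1.2} {x2.1} {x2.2, x4.1} {x3.1} {x3.2} {x4.2}
The second composite normalizes to {out.1, out.2, x4.1} {x1.1, x1.2, x3.1, x3.2} {x2.1} {x2.2} {x4.2}
Different reductions; not equal.


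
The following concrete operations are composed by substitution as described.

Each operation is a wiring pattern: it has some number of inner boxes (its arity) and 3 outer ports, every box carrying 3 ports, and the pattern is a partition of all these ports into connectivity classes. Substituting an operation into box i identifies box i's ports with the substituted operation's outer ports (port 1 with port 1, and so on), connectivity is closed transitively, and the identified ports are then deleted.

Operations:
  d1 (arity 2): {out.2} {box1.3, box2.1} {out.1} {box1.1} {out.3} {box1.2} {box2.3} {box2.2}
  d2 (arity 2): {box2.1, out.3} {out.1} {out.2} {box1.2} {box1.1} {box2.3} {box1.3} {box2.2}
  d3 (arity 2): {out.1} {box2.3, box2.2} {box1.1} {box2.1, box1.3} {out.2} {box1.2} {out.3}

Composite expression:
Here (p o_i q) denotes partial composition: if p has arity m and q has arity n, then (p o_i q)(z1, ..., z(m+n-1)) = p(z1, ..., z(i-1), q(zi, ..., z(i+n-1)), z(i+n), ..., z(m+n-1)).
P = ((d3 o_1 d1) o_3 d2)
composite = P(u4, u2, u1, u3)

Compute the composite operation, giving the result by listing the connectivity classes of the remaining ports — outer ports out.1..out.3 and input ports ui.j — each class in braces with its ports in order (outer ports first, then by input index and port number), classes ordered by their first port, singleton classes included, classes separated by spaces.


{out.1} {out.2} {out.3} {u1.1} {u1.2} {u1.3} {u2.1, u4.3} {u2.2} {u2.3} {u3.1} {u3.2} {u3.3} {u4.1} {u4.2}


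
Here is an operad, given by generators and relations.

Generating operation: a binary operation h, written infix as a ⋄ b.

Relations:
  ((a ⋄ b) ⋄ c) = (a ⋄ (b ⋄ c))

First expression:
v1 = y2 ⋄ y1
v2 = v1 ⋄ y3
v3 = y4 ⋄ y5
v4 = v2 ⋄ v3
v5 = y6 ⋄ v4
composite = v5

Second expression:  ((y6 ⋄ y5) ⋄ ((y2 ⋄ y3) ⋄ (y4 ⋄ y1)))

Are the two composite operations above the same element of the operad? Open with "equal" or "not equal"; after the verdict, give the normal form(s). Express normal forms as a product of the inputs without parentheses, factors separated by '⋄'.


not equal; the first gives y6 ⋄ y2 ⋄ y1 ⋄ y3 ⋄ y4 ⋄ y5 and the second y6 ⋄ y5 ⋄ y2 ⋄ y3 ⋄ y4 ⋄ y1

The first expression, normalized: y6 ⋄ y2 ⋄ y1 ⋄ y3 ⋄ y4 ⋄ y5
The second expression, normalized: y6 ⋄ y5 ⋄ y2 ⋄ y3 ⋄ y4 ⋄ y1
No match — not equal.


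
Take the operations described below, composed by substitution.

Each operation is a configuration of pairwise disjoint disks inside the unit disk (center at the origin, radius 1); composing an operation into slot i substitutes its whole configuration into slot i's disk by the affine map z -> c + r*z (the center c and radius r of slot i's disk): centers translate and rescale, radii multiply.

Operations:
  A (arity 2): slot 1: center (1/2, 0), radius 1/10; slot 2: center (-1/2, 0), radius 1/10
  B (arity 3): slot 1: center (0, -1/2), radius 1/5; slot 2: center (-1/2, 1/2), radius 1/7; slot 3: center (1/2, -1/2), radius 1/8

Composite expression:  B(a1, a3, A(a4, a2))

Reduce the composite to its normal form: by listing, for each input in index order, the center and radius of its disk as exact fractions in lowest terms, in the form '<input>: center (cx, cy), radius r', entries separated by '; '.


Each a-disk chains the slot maps above it in B; radii multiply.
a1 passes through 1 substitution, ending at center (0, -1/2), radius 1/5
a3 passes through 1 substitution, ending at center (-1/2, 1/2), radius 1/7
a4 passes through 2 substitutions, ending at center (9/16, -1/2), radius 1/80
a2 passes through 2 substitutions, ending at center (7/16, -1/2), radius 1/80

a1: center (0, -1/2), radius 1/5; a2: center (7/16, -1/2), radius 1/80; a3: center (-1/2, 1/2), radius 1/7; a4: center (9/16, -1/2), radius 1/80


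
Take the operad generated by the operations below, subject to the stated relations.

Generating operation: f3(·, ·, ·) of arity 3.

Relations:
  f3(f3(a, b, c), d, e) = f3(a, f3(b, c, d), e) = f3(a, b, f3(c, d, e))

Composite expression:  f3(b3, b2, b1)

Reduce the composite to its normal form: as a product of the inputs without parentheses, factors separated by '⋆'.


Key point: f3 is associative — brackets drop, the b-order remains.
f3(b3, b2, b1) collapses to b3 ⋆ b2 ⋆ b1

b3 ⋆ b2 ⋆ b1


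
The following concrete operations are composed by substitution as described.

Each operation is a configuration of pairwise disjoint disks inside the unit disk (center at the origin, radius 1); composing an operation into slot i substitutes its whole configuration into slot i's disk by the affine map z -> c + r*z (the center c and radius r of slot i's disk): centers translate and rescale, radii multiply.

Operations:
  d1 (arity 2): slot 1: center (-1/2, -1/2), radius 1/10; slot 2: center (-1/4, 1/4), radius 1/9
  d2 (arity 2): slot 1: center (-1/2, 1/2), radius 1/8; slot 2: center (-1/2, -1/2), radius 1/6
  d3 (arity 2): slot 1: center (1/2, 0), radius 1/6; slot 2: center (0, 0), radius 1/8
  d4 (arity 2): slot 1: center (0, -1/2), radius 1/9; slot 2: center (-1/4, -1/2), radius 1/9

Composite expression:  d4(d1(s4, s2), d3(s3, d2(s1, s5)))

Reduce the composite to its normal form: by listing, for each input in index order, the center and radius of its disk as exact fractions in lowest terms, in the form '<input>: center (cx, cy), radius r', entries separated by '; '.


s1: center (-37/144, -71/144), radius 1/576; s2: center (-1/36, -17/36), radius 1/81; s3: center (-7/36, -1/2), radius 1/54; s4: center (-1/18, -5/9), radius 1/90; s5: center (-37/144, -73/144), radius 1/432


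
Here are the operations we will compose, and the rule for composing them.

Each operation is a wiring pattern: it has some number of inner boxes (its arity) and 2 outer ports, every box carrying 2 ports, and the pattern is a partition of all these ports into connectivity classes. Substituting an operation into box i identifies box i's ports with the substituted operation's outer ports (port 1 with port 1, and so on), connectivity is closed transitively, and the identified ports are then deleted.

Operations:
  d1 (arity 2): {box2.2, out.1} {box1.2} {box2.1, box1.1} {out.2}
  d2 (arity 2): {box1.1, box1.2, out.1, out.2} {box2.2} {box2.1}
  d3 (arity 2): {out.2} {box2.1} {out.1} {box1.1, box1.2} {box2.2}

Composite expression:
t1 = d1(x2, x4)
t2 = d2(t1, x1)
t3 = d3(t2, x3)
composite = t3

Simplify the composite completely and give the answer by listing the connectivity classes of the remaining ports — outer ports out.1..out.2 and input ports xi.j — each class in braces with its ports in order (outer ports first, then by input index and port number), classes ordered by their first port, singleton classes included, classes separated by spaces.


After gluing at d3, chains via deleted ports link the x-ports.
stage d1: inputs (x2, x4), connectivity {out.1, x4.2} {out.2} {x2.1, x4.1} {x2.2}, out.j its boundary
stage d2: inputs (x2, x4, x1), connectivity {out.1, out.2, x4.2} {x1.1} {x1.2} {x2.1, x4.1} {x2.2}, out.j its boundary
stage d3: inputs (x2, x4, x1, x3), connectivity {out.1} {out.2} {x1.1} {x1.2} {x2.1, x4.1} {x2.2} {x3.1} {x3.2} {x4.2}, out.j its boundary

{out.1} {out.2} {x1.1} {x1.2} {x2.1, x4.1} {x2.2} {x3.1} {x3.2} {x4.2}


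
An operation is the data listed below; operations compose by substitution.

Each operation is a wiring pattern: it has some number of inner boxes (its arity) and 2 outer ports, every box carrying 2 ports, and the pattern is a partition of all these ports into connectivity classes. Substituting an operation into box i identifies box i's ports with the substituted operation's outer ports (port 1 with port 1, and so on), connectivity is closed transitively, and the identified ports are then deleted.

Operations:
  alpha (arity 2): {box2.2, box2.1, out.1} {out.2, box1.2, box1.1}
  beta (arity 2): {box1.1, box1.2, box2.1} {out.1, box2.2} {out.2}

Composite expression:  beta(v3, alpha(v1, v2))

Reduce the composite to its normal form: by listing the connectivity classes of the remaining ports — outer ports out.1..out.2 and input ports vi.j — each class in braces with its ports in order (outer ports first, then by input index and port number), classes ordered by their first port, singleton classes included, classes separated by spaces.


Treat the ports identified at beta as solder joints: merge, then drop.
the subtree at alpha composes to {out.1, v2.1, v2.2} {out.2, v1.1, v1.2} on (v1, v2); out.j = own outer ports
the subtree at beta composes to {out.1, v1.1, v1.2} {out.2} {v2.1, v2.2, v3.1, v3.2} on (v3, v1, v2); out.j = own outer ports

{out.1, v1.1, v1.2} {out.2} {v2.1, v2.2, v3.1, v3.2}
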